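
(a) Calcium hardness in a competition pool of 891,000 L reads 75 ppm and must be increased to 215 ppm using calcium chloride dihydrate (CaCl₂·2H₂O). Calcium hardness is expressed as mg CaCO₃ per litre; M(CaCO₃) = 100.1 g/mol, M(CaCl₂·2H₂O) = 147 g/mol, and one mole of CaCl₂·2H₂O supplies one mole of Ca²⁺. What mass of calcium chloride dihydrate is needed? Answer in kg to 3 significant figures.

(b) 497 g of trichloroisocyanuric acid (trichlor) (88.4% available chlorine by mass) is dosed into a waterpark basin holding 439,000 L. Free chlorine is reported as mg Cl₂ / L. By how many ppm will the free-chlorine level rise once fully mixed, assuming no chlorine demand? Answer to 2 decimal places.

(a) 183 kg; (b) 1.00 ppm

(a) Hardness to add: (215 − 75) = 140 mg/L as CaCO₃ × 891,000 L = 124,700 g as CaCO₃.
(a) Moles of Ca²⁺ (1 mol Ca²⁺ ≡ 1 mol CaCO₃): 124,700 / 100.1 g/mol = 1246 mol.
(a) Mass of CaCl₂·2H₂O: 1246 × 147 = 183,200 g.

(b) Available chlorine delivered: 497 g × 0.884 = 439.3 g as Cl₂.
(b) Concentration rise: 439.3 g / 439,000 L = 1.001 mg/L = 1.00 ppm.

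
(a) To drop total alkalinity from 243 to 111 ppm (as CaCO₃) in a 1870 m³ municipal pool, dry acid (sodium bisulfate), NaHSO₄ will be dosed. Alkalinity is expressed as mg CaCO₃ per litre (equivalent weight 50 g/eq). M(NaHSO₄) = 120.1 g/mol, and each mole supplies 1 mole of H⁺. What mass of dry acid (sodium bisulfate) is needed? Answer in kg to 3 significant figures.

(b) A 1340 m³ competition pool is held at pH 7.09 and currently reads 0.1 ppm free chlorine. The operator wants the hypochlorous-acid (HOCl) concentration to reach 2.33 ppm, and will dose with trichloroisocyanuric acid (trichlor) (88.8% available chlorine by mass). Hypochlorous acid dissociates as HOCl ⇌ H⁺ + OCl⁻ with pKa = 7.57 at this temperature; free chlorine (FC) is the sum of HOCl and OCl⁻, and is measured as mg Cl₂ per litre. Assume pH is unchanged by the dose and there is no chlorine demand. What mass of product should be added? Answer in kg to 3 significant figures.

(a) 593 kg; (b) 4.53 kg

(a) Volume: 1870 m³ = 1,870,000 L.
(a) Alkalinity to neutralize: (243 − 111) = 132 mg/L as CaCO₃ × 1,870,000 L = 246,800 g as CaCO₃.
(a) Equivalents of H⁺ required: 246,800 ÷ 50 g/eq = 4937 eq = 4937 mol NaHSO₄.
(a) Mass of NaHSO₄: 4937 × 120.1 = 592,900 g.

(b) Volume: 1340 m³ = 1,340,000 L.
(b) [OCl⁻]/[HOCl] = 10^(pH − pKa) = 10^(7.09 − 7.57) = 0.3311; fraction as HOCl = 1/(1 + 0.3311) = 0.7512.
(b) Free chlorine required for 2.33 ppm HOCl: 2.33 / 0.7512 = 3.102 ppm.
(b) FC to add: 3.102 − 0.1 = 3.002 mg/L as Cl₂.
(b) Cl₂ equivalent: 3.002 mg/L × 1,340,000 L = 4022 g.
(b) Product at 88.8% available Cl: 4022 / 0.888 = 4529 g.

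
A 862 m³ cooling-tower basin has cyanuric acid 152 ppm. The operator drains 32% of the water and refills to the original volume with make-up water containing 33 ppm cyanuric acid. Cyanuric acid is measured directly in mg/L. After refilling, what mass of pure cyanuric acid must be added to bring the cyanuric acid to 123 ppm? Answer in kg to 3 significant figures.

7.83 kg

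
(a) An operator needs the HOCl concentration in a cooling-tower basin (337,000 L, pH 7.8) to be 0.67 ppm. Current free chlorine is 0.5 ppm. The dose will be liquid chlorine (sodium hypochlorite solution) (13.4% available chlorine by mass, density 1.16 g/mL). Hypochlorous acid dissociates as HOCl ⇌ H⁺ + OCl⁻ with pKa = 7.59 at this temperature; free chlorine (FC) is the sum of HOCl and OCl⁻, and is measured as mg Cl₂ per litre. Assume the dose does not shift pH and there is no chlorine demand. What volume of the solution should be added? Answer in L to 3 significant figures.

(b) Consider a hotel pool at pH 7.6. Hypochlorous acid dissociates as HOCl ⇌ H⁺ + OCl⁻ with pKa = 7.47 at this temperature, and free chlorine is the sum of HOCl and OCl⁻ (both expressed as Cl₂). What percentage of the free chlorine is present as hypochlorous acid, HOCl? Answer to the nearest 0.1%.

(a) 2.72 L; (b) 42.6%

(a) [OCl⁻]/[HOCl] = 10^(pH − pKa) = 10^(7.8 − 7.59) = 1.622; fraction as HOCl = 1/(1 + 1.622) = 0.3814.
(a) Free chlorine required for 0.67 ppm HOCl: 0.67 / 0.3814 = 1.757 ppm.
(a) FC to add: 1.757 − 0.5 = 1.257 mg/L as Cl₂.
(a) Cl₂ equivalent: 1.257 mg/L × 337,000 L = 423.5 g.
(a) Product at 13.4% available Cl: 423.5 / 0.134 = 3160 g.
(a) Volume: 3160 g ÷ 1.16 g/mL = 2724 mL.

(b) [OCl⁻]/[HOCl] = 10^(pH − pKa) = 10^(7.6 − 7.47) = 10^0.13 = 1.349.
(b) Fraction as HOCl = 1 / (1 + 1.349) = 0.4257.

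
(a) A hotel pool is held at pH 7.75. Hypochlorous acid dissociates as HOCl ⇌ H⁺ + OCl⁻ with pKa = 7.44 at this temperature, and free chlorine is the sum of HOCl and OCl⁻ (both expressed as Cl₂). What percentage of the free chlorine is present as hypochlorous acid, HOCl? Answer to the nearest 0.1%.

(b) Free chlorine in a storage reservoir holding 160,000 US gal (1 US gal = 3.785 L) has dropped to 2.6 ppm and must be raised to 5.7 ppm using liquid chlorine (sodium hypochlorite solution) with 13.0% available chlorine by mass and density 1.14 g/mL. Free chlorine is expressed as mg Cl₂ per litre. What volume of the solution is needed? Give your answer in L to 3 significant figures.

(a) 32.9%; (b) 12.7 L

(a) [OCl⁻]/[HOCl] = 10^(pH − pKa) = 10^(7.75 − 7.44) = 10^0.31 = 2.042.
(a) Fraction as HOCl = 1 / (1 + 2.042) = 0.3288.

(b) Volume: 160,000 US gal × 3.785 L/gal = 605,600 L.
(b) Chlorine deficit: 5.7 − 2.6 = 3.1 ppm = 3.1 mg/L as Cl₂.
(b) Cl₂ equivalent needed: 3.1 mg/L × 605,600 L = 1,877,000 mg = 1877 g.
(b) Product at 13.0% available chlorine: 1877 / 0.13 = 14,440 g.
(b) Volume at density 1.14 g/mL: 14,440 g ÷ 1.14 g/mL = 12,670 mL.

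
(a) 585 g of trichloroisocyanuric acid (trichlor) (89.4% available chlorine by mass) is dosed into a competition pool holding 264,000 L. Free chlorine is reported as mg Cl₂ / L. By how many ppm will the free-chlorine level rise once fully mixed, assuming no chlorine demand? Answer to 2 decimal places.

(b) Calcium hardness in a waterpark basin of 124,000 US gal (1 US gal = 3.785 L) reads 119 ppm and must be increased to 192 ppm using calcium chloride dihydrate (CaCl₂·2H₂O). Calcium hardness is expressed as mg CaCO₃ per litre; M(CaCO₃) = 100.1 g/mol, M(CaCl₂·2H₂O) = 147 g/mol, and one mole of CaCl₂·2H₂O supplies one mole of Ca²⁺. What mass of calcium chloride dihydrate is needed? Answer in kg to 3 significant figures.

(a) Available chlorine delivered: 585 g × 0.894 = 523 g as Cl₂.
(a) Concentration rise: 523 g / 264,000 L = 1.981 mg/L = 1.98 ppm.

(b) Volume: 124,000 US gal × 3.785 L/gal = 469,340 L.
(b) Hardness to add: (192 − 119) = 73 mg/L as CaCO₃ × 469,340 L = 34,260 g as CaCO₃.
(b) Moles of Ca²⁺ (1 mol Ca²⁺ ≡ 1 mol CaCO₃): 34,260 / 100.1 g/mol = 342.3 mol.
(b) Mass of CaCl₂·2H₂O: 342.3 × 147 = 50,310 g.

(a) 1.98 ppm; (b) 50.3 kg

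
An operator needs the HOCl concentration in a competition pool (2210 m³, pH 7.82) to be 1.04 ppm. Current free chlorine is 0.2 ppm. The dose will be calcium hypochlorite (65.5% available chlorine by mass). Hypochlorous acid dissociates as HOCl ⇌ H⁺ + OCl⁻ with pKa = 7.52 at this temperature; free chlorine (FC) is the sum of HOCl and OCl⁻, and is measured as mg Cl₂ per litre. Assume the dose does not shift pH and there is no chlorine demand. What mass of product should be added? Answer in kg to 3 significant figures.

Volume: 2210 m³ = 2,210,000 L.
[OCl⁻]/[HOCl] = 10^(pH − pKa) = 10^(7.82 − 7.52) = 1.995; fraction as HOCl = 1/(1 + 1.995) = 0.3339.
Free chlorine required for 1.04 ppm HOCl: 1.04 / 0.3339 = 3.115 ppm.
FC to add: 3.115 − 0.2 = 2.915 mg/L as Cl₂.
Cl₂ equivalent: 2.915 mg/L × 2,210,000 L = 6442 g.
Product at 65.5% available Cl: 6442 / 0.655 = 9836 g.

9.84 kg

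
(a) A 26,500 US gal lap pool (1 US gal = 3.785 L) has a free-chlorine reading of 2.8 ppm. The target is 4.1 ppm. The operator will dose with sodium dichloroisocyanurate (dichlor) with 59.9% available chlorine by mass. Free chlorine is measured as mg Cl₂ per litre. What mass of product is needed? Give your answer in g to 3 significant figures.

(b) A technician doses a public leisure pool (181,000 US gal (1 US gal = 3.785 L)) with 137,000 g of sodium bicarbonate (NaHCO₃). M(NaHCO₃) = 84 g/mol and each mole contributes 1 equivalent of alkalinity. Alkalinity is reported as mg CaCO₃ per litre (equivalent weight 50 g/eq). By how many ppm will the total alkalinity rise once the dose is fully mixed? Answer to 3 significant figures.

(a) 218 g; (b) 119 ppm

(a) Volume: 26,500 US gal × 3.785 L/gal = 100,302 L.
(a) Chlorine deficit: 4.1 − 2.8 = 1.3 ppm = 1.3 mg/L as Cl₂.
(a) Cl₂ equivalent needed: 1.3 mg/L × 100,302 L = 130,400 mg = 130.4 g.
(a) Product at 59.9% available chlorine: 130.4 / 0.599 = 217.7 g.

(b) Volume: 181,000 US gal × 3.785 L/gal = 685,085 L.
(b) Moles of NaHCO₃: 137,000 g ÷ 84 g/mol = 1631 mol → 1631 eq of alkalinity.
(b) As CaCO₃: 1631 eq × 50 g/eq = 81,550 g.
(b) Rise: 81,550 g / 685,085 L × 1000 = 119 mg/L.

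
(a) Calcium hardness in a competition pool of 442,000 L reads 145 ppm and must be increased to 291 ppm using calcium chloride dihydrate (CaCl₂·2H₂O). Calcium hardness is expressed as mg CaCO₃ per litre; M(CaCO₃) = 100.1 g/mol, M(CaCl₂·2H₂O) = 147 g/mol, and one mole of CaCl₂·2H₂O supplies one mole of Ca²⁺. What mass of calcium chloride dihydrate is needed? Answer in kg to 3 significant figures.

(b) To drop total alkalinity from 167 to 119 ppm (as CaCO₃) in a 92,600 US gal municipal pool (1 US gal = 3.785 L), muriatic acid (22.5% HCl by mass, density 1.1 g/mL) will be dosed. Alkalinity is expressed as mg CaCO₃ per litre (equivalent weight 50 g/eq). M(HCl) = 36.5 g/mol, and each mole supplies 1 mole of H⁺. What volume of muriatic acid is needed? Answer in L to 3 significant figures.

(a) Hardness to add: (291 − 145) = 146 mg/L as CaCO₃ × 442,000 L = 64,530 g as CaCO₃.
(a) Moles of Ca²⁺ (1 mol Ca²⁺ ≡ 1 mol CaCO₃): 64,530 / 100.1 g/mol = 644.7 mol.
(a) Mass of CaCl₂·2H₂O: 644.7 × 147 = 94,770 g.

(b) Volume: 92,600 US gal × 3.785 L/gal = 350,491 L.
(b) Alkalinity to neutralize: (167 − 119) = 48 mg/L as CaCO₃ × 350,491 L = 16,820 g as CaCO₃.
(b) Equivalents of H⁺ required: 16,820 ÷ 50 g/eq = 336.5 eq = 336.5 mol HCl.
(b) Mass of HCl: 336.5 × 36.5 = 12,280 g.
(b) Mass of 22.5% solution: 12,280 / 0.225 = 54,580 g.
(b) Volume: 54,580 g ÷ 1.1 g/mL = 49,620 mL.

(a) 94.8 kg; (b) 49.6 L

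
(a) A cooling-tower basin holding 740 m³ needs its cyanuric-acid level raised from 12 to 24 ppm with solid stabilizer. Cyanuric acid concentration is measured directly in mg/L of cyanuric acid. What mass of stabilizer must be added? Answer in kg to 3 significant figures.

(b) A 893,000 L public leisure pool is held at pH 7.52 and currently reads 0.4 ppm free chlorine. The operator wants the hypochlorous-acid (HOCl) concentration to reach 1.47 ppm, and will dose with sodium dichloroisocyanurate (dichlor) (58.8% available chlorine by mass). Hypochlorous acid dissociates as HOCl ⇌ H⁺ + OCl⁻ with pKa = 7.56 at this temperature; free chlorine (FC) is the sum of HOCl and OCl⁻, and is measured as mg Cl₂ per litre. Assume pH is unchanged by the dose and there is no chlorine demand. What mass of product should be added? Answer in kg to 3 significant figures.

(a) 8.88 kg; (b) 3.66 kg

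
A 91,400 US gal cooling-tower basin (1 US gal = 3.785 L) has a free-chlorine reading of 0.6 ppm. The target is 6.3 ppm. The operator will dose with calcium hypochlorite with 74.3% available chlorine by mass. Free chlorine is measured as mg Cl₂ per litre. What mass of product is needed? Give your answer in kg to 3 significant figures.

Volume: 91,400 US gal × 3.785 L/gal = 345,949 L.
Chlorine deficit: 6.3 − 0.6 = 5.7 ppm = 5.7 mg/L as Cl₂.
Cl₂ equivalent needed: 5.7 mg/L × 345,949 L = 1,972,000 mg = 1972 g.
Product at 74.3% available chlorine: 1972 / 0.743 = 2654 g.

2.65 kg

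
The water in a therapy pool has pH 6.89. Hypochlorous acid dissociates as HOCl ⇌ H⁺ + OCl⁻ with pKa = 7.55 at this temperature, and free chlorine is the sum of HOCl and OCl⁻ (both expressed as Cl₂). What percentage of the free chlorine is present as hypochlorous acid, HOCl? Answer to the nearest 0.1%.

[OCl⁻]/[HOCl] = 10^(pH − pKa) = 10^(6.89 − 7.55) = 10^-0.66 = 0.2188.
Fraction as HOCl = 1 / (1 + 0.2188) = 0.8205.

82.0%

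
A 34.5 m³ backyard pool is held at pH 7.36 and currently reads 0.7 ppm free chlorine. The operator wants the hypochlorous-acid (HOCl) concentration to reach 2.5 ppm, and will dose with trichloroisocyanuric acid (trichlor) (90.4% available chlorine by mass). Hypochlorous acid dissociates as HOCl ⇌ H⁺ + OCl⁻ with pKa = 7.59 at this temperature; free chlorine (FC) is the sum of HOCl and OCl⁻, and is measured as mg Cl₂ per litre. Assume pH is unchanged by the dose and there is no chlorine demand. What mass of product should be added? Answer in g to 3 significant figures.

125 g

Volume: 34.5 m³ = 34,500 L.
[OCl⁻]/[HOCl] = 10^(pH − pKa) = 10^(7.36 − 7.59) = 0.5888; fraction as HOCl = 1/(1 + 0.5888) = 0.6294.
Free chlorine required for 2.5 ppm HOCl: 2.5 / 0.6294 = 3.972 ppm.
FC to add: 3.972 − 0.7 = 3.272 mg/L as Cl₂.
Cl₂ equivalent: 3.272 mg/L × 34,500 L = 112.9 g.
Product at 90.4% available Cl: 112.9 / 0.904 = 124.9 g.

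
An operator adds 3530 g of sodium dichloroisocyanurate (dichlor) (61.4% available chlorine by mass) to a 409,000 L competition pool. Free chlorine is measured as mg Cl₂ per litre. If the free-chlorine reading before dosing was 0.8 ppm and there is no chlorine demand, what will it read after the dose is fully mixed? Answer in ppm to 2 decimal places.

6.10 ppm

Available chlorine delivered: 3530 g × 0.614 = 2167 g as Cl₂.
Concentration rise: 2167 g / 409,000 L = 5.299 mg/L = 5.30 ppm.
Final FC: 0.8 + 5.30 = 6.10 ppm.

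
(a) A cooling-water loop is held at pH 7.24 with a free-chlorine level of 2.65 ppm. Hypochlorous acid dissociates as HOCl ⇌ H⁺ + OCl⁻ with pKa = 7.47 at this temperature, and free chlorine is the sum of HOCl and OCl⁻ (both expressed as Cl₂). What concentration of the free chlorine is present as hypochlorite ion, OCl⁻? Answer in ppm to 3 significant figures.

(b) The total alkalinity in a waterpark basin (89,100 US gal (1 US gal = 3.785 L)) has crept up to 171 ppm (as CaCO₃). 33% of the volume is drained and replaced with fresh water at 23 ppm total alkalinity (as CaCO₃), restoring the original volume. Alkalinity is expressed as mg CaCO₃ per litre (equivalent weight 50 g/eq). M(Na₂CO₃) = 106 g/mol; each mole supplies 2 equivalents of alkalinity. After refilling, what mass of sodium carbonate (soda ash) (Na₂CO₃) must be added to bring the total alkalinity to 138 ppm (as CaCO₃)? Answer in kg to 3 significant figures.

(a) [OCl⁻]/[HOCl] = 10^(pH − pKa) = 10^(7.24 − 7.47) = 10^-0.23 = 0.5888.
(a) Fraction as HOCl = 1 / (1 + 0.5888) = 0.6294.
(a) OCl⁻ = (1 − 0.6294) × 2.65 ppm = 0.9821 ppm.

(b) Volume: 89,100 US gal × 3.785 L/gal = 337,244 L.
(b) After draining 33% and refilling: 171 × 0.67 + 23 × 0.33 = 122.16 ppm.
(b) Deficit to target: 138 − 122.16 = 15.84 mg/L.
(b) As CaCO₃: 15.84 mg/L × 337,244 L = 5342 g; ÷ 50 g/eq ÷ 2 = 53.42 mol Na₂CO₃.
(b) Mass: 53.42 × 106 = 5662 g.

(a) 0.982 ppm; (b) 5.66 kg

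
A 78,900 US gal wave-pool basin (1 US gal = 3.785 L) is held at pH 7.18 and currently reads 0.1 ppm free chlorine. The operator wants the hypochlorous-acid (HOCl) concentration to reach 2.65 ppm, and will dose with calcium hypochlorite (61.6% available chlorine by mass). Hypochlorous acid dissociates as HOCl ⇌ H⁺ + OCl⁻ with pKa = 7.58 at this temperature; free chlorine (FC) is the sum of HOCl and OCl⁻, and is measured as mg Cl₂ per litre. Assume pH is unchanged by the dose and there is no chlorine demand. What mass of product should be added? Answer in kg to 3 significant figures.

1.75 kg

Volume: 78,900 US gal × 3.785 L/gal = 298,636 L.
[OCl⁻]/[HOCl] = 10^(pH − pKa) = 10^(7.18 − 7.58) = 0.3981; fraction as HOCl = 1/(1 + 0.3981) = 0.7153.
Free chlorine required for 2.65 ppm HOCl: 2.65 / 0.7153 = 3.705 ppm.
FC to add: 3.705 − 0.1 = 3.605 mg/L as Cl₂.
Cl₂ equivalent: 3.605 mg/L × 298,636 L = 1077 g.
Product at 61.6% available Cl: 1077 / 0.616 = 1748 g.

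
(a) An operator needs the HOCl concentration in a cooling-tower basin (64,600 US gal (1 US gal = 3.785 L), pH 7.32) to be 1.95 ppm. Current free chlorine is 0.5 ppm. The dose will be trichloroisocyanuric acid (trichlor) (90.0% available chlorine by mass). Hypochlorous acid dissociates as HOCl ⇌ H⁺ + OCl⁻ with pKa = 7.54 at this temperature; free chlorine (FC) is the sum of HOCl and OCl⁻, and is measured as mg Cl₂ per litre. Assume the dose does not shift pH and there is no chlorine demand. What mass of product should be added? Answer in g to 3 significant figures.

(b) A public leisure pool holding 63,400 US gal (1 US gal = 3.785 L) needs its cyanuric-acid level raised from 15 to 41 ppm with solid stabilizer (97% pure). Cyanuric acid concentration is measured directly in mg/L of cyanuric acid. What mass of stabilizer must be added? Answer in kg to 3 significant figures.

(a) 713 g; (b) 6.43 kg

(a) Volume: 64,600 US gal × 3.785 L/gal = 244,511 L.
(a) [OCl⁻]/[HOCl] = 10^(pH − pKa) = 10^(7.32 − 7.54) = 0.6026; fraction as HOCl = 1/(1 + 0.6026) = 0.624.
(a) Free chlorine required for 1.95 ppm HOCl: 1.95 / 0.624 = 3.125 ppm.
(a) FC to add: 3.125 − 0.5 = 2.625 mg/L as Cl₂.
(a) Cl₂ equivalent: 2.625 mg/L × 244,511 L = 641.8 g.
(a) Product at 90.0% available Cl: 641.8 / 0.9 = 713.2 g.

(b) Volume: 63,400 US gal × 3.785 L/gal = 239,969 L.
(b) CYA to add: (41 − 15) = 26 mg/L × 239,969 L = 6239 g cyanuric acid.
(b) At 97% purity: 6239 / 0.97 = 6432 g product.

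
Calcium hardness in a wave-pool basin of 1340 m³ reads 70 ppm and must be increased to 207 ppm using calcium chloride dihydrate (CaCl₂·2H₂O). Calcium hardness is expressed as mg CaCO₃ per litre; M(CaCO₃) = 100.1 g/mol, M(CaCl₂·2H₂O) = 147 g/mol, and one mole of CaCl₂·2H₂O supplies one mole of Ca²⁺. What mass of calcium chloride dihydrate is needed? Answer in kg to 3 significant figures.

270 kg

Volume: 1340 m³ = 1,340,000 L.
Hardness to add: (207 − 70) = 137 mg/L as CaCO₃ × 1,340,000 L = 183,600 g as CaCO₃.
Moles of Ca²⁺ (1 mol Ca²⁺ ≡ 1 mol CaCO₃): 183,600 / 100.1 g/mol = 1834 mol.
Mass of CaCl₂·2H₂O: 1834 × 147 = 269,600 g.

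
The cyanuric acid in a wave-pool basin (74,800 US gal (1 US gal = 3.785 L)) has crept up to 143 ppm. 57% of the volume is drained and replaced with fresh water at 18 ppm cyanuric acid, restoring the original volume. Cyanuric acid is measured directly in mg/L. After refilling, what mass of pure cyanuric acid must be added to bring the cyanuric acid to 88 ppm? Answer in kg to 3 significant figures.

Volume: 74,800 US gal × 3.785 L/gal = 283,118 L.
After draining 57% and refilling: 143 × 0.43 + 18 × 0.57 = 71.75 ppm.
Deficit to target: 88 − 71.75 = 16.25 mg/L.
Mass: 16.25 mg/L × 283,118 L = 4601 g cyanuric acid.

4.60 kg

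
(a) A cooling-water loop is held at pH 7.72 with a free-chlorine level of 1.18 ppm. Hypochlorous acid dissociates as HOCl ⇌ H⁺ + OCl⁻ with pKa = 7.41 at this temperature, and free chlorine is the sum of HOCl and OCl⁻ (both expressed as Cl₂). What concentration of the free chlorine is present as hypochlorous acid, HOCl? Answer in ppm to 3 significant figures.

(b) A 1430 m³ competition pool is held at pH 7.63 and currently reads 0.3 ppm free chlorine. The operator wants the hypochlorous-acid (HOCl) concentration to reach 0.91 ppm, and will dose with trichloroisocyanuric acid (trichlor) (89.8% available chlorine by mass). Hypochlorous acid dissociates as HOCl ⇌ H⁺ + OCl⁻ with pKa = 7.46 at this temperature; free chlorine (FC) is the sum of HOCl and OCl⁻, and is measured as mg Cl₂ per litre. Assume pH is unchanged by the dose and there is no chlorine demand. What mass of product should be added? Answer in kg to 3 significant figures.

(a) 0.388 ppm; (b) 3.11 kg

(a) [OCl⁻]/[HOCl] = 10^(pH − pKa) = 10^(7.72 − 7.41) = 10^0.31 = 2.042.
(a) Fraction as HOCl = 1 / (1 + 2.042) = 0.3288.
(a) HOCl = 0.3288 × 1.18 ppm = 0.3879 ppm.

(b) Volume: 1430 m³ = 1,430,000 L.
(b) [OCl⁻]/[HOCl] = 10^(pH − pKa) = 10^(7.63 − 7.46) = 1.479; fraction as HOCl = 1/(1 + 1.479) = 0.4034.
(b) Free chlorine required for 0.91 ppm HOCl: 0.91 / 0.4034 = 2.256 ppm.
(b) FC to add: 2.256 − 0.3 = 1.956 mg/L as Cl₂.
(b) Cl₂ equivalent: 1.956 mg/L × 1,430,000 L = 2797 g.
(b) Product at 89.8% available Cl: 2797 / 0.898 = 3115 g.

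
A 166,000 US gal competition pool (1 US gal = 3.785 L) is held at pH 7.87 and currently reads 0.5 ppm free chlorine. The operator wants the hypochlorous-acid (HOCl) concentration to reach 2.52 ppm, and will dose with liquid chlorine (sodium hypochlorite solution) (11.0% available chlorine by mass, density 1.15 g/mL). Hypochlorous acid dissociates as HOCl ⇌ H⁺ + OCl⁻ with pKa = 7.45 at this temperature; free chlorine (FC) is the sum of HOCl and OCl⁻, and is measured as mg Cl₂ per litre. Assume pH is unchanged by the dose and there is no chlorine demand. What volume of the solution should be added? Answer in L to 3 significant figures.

Volume: 166,000 US gal × 3.785 L/gal = 628,310 L.
[OCl⁻]/[HOCl] = 10^(pH − pKa) = 10^(7.87 − 7.45) = 2.63; fraction as HOCl = 1/(1 + 2.63) = 0.2755.
Free chlorine required for 2.52 ppm HOCl: 2.52 / 0.2755 = 9.148 ppm.
FC to add: 9.148 − 0.5 = 8.648 mg/L as Cl₂.
Cl₂ equivalent: 8.648 mg/L × 628,310 L = 5434 g.
Product at 11.0% available Cl: 5434 / 0.11 = 49,400 g.
Volume: 49,400 g ÷ 1.15 g/mL = 42,950 mL.

43.0 L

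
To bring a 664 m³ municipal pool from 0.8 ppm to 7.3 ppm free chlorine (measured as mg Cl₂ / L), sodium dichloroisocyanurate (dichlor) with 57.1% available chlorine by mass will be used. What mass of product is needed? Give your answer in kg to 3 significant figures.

7.56 kg

Volume: 664 m³ = 664,000 L.
Chlorine deficit: 7.3 − 0.8 = 6.5 ppm = 6.5 mg/L as Cl₂.
Cl₂ equivalent needed: 6.5 mg/L × 664,000 L = 4,316,000 mg = 4316 g.
Product at 57.1% available chlorine: 4316 / 0.571 = 7559 g.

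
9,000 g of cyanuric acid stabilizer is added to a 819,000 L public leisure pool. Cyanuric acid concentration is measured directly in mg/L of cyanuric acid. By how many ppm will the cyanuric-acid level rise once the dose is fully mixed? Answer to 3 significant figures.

Rise: 9,000 g / 819,000 L × 1000 = 10.99 mg/L.

11.0 ppm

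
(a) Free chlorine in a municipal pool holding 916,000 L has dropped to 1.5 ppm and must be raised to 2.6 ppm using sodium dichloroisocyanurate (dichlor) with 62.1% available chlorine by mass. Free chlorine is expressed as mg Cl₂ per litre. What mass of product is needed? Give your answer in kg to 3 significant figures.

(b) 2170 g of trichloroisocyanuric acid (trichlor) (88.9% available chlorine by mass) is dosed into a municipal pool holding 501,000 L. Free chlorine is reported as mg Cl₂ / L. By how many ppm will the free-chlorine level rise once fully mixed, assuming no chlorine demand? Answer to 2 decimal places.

(a) 1.62 kg; (b) 3.85 ppm

(a) Chlorine deficit: 2.6 − 1.5 = 1.1 ppm = 1.1 mg/L as Cl₂.
(a) Cl₂ equivalent needed: 1.1 mg/L × 916,000 L = 1,008,000 mg = 1008 g.
(a) Product at 62.1% available chlorine: 1008 / 0.621 = 1623 g.

(b) Available chlorine delivered: 2170 g × 0.889 = 1929 g as Cl₂.
(b) Concentration rise: 1929 g / 501,000 L = 3.851 mg/L = 3.85 ppm.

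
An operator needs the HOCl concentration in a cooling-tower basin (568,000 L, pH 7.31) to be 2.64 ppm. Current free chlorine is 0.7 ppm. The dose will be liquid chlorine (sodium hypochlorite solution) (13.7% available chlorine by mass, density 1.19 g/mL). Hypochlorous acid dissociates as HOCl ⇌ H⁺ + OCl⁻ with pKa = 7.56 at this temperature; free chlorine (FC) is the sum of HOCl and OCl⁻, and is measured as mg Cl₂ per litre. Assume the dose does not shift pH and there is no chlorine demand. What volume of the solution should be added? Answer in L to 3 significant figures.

[OCl⁻]/[HOCl] = 10^(pH − pKa) = 10^(7.31 − 7.56) = 0.5623; fraction as HOCl = 1/(1 + 0.5623) = 0.6401.
Free chlorine required for 2.64 ppm HOCl: 2.64 / 0.6401 = 4.125 ppm.
FC to add: 4.125 − 0.7 = 3.425 mg/L as Cl₂.
Cl₂ equivalent: 3.425 mg/L × 568,000 L = 1945 g.
Product at 13.7% available Cl: 1945 / 0.137 = 14,200 g.
Volume: 14,200 g ÷ 1.19 g/mL = 11,930 mL.

11.9 L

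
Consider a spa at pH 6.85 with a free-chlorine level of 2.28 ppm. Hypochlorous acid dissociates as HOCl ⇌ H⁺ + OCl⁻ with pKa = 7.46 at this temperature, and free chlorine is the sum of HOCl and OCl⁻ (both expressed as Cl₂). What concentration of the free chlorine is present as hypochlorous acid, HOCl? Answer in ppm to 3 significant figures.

1.83 ppm

[OCl⁻]/[HOCl] = 10^(pH − pKa) = 10^(6.85 − 7.46) = 10^-0.61 = 0.2455.
Fraction as HOCl = 1 / (1 + 0.2455) = 0.8029.
HOCl = 0.8029 × 2.28 ppm = 1.831 ppm.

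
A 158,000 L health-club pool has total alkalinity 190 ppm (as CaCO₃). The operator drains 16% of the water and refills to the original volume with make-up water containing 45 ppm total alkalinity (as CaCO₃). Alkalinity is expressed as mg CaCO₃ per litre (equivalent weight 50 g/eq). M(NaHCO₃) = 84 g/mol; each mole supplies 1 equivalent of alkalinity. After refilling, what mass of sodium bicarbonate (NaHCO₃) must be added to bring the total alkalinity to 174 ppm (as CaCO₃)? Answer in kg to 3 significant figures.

After draining 16% and refilling: 190 × 0.84 + 45 × 0.16 = 166.8 ppm.
Deficit to target: 174 − 166.8 = 7.2 mg/L.
As CaCO₃: 7.2 mg/L × 158,000 L = 1138 g; ÷ 50 g/eq ÷ 1 = 22.75 mol NaHCO₃.
Mass: 22.75 × 84 = 1911 g.

1.91 kg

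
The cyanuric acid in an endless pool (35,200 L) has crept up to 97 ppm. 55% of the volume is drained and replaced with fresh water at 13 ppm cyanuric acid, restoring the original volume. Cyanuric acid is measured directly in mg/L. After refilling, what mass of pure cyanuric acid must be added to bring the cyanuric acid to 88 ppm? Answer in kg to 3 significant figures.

1.31 kg

After draining 55% and refilling: 97 × 0.45 + 13 × 0.55 = 50.8 ppm.
Deficit to target: 88 − 50.8 = 37.2 mg/L.
Mass: 37.2 mg/L × 35,200 L = 1309 g cyanuric acid.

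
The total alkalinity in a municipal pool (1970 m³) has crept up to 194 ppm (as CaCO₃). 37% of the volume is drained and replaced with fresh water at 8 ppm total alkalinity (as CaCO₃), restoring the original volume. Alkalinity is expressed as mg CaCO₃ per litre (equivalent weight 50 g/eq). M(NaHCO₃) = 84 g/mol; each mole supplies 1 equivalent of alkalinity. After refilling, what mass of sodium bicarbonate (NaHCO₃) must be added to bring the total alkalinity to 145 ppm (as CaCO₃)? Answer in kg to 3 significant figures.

65.6 kg

Volume: 1970 m³ = 1,970,000 L.
After draining 37% and refilling: 194 × 0.63 + 8 × 0.37 = 125.18 ppm.
Deficit to target: 145 − 125.18 = 19.82 mg/L.
As CaCO₃: 19.82 mg/L × 1,970,000 L = 39,050 g; ÷ 50 g/eq ÷ 1 = 780.9 mol NaHCO₃.
Mass: 780.9 × 84 = 65,600 g.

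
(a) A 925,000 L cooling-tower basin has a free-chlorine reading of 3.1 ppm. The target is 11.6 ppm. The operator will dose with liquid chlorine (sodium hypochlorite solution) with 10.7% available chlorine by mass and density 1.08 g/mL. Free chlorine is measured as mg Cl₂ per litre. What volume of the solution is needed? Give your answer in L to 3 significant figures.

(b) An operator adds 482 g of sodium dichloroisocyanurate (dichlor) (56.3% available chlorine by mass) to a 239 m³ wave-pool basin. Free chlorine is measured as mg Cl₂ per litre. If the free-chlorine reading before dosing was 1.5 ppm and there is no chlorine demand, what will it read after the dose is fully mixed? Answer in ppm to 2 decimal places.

(a) 68.0 L; (b) 2.64 ppm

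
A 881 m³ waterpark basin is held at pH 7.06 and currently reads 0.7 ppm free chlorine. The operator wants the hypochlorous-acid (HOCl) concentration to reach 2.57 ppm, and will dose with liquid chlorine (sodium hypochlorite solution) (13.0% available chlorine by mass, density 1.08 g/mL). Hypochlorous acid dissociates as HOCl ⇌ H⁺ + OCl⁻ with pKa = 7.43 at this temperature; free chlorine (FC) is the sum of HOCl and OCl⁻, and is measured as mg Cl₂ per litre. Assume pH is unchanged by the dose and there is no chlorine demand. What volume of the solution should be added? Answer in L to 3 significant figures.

Volume: 881 m³ = 881,000 L.
[OCl⁻]/[HOCl] = 10^(pH − pKa) = 10^(7.06 − 7.43) = 0.4266; fraction as HOCl = 1/(1 + 0.4266) = 0.701.
Free chlorine required for 2.57 ppm HOCl: 2.57 / 0.701 = 3.666 ppm.
FC to add: 3.666 − 0.7 = 2.966 mg/L as Cl₂.
Cl₂ equivalent: 2.966 mg/L × 881,000 L = 2613 g.
Product at 13.0% available Cl: 2613 / 0.13 = 20,100 g.
Volume: 20,100 g ÷ 1.08 g/mL = 18,610 mL.

18.6 L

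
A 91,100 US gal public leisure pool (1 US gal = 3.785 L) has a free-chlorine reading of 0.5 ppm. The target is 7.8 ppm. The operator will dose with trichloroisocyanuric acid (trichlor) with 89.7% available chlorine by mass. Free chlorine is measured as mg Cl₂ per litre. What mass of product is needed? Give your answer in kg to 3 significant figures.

2.81 kg

Volume: 91,100 US gal × 3.785 L/gal = 344,814 L.
Chlorine deficit: 7.8 − 0.5 = 7.3 ppm = 7.3 mg/L as Cl₂.
Cl₂ equivalent needed: 7.3 mg/L × 344,814 L = 2,517,000 mg = 2517 g.
Product at 89.7% available chlorine: 2517 / 0.897 = 2806 g.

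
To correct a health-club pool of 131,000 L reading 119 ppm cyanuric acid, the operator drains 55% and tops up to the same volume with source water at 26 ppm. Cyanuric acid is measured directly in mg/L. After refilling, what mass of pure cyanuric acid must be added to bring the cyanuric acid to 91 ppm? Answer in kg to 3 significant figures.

3.03 kg

After draining 55% and refilling: 119 × 0.45 + 26 × 0.55 = 67.85 ppm.
Deficit to target: 91 − 67.85 = 23.15 mg/L.
Mass: 23.15 mg/L × 131,000 L = 3033 g cyanuric acid.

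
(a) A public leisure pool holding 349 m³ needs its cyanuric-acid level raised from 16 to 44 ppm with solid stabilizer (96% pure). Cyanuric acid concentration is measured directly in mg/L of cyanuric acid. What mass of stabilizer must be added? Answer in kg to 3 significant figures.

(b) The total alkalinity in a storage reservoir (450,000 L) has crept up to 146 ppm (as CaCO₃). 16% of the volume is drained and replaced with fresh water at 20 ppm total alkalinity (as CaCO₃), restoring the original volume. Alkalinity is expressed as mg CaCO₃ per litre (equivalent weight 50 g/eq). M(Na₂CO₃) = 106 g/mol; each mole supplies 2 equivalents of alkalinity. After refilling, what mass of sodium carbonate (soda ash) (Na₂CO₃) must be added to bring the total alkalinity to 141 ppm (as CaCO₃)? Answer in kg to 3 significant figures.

(a) Volume: 349 m³ = 349,000 L.
(a) CYA to add: (44 − 16) = 28 mg/L × 349,000 L = 9772 g cyanuric acid.
(a) At 96% purity: 9772 / 0.96 = 10,180 g product.

(b) After draining 16% and refilling: 146 × 0.84 + 20 × 0.16 = 125.84 ppm.
(b) Deficit to target: 141 − 125.84 = 15.16 mg/L.
(b) As CaCO₃: 15.16 mg/L × 450,000 L = 6822 g; ÷ 50 g/eq ÷ 2 = 68.22 mol Na₂CO₃.
(b) Mass: 68.22 × 106 = 7231 g.

(a) 10.2 kg; (b) 7.23 kg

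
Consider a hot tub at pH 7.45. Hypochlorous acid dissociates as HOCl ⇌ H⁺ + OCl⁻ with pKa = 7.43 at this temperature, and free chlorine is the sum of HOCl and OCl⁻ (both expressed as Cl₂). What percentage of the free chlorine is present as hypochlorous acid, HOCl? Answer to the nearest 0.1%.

[OCl⁻]/[HOCl] = 10^(pH − pKa) = 10^(7.45 − 7.43) = 10^0.02 = 1.047.
Fraction as HOCl = 1 / (1 + 1.047) = 0.4885.

48.8%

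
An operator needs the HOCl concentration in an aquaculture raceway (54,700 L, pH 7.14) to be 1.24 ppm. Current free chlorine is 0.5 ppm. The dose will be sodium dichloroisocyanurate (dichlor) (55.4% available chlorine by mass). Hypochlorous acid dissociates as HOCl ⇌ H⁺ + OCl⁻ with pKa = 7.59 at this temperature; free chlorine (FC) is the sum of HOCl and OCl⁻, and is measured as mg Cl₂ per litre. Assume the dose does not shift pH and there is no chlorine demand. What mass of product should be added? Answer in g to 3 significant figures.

117 g

[OCl⁻]/[HOCl] = 10^(pH − pKa) = 10^(7.14 − 7.59) = 0.3548; fraction as HOCl = 1/(1 + 0.3548) = 0.7381.
Free chlorine required for 1.24 ppm HOCl: 1.24 / 0.7381 = 1.68 ppm.
FC to add: 1.68 − 0.5 = 1.18 mg/L as Cl₂.
Cl₂ equivalent: 1.18 mg/L × 54,700 L = 64.54 g.
Product at 55.4% available Cl: 64.54 / 0.554 = 116.5 g.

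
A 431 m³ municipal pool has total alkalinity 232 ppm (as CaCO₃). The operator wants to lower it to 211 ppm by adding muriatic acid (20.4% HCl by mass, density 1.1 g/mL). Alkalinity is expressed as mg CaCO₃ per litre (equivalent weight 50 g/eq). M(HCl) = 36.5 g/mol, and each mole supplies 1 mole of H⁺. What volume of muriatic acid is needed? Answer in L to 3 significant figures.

29.4 L

Volume: 431 m³ = 431,000 L.
Alkalinity to neutralize: (232 − 211) = 21 mg/L as CaCO₃ × 431,000 L = 9051 g as CaCO₃.
Equivalents of H⁺ required: 9051 ÷ 50 g/eq = 181 eq = 181 mol HCl.
Mass of HCl: 181 × 36.5 = 6607 g.
Mass of 20.4% solution: 6607 / 0.204 = 32,390 g.
Volume: 32,390 g ÷ 1.1 g/mL = 29,440 mL.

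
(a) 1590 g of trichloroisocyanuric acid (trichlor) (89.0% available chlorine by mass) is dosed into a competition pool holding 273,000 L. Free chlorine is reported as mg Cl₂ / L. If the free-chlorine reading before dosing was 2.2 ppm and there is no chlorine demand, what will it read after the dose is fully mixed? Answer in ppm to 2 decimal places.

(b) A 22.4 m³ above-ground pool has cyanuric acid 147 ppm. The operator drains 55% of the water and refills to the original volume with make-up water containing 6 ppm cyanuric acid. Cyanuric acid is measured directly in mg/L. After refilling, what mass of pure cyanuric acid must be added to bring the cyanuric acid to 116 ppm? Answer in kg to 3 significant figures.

(a) 7.38 ppm; (b) 1.04 kg

(a) Available chlorine delivered: 1590 g × 0.89 = 1415 g as Cl₂.
(a) Concentration rise: 1415 g / 273,000 L = 5.184 mg/L = 5.18 ppm.
(a) Final FC: 2.2 + 5.18 = 7.38 ppm.

(b) Volume: 22.4 m³ = 22,400 L.
(b) After draining 55% and refilling: 147 × 0.45 + 6 × 0.55 = 69.45 ppm.
(b) Deficit to target: 116 − 69.45 = 46.55 mg/L.
(b) Mass: 46.55 mg/L × 22,400 L = 1043 g cyanuric acid.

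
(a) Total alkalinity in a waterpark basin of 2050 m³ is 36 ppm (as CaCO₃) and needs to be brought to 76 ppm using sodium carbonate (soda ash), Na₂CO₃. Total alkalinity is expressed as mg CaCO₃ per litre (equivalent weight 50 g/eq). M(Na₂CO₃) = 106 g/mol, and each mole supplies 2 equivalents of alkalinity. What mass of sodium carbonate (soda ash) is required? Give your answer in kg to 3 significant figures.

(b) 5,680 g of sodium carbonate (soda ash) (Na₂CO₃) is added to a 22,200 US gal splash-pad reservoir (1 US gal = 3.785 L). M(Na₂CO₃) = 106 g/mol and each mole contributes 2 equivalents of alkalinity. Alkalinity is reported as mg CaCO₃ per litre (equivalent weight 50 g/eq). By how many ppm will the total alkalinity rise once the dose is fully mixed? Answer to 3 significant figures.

(a) Volume: 2050 m³ = 2,050,000 L.
(a) Alkalinity to add: (76 − 36) = 40 mg/L as CaCO₃ × 2,050,000 L = 82,000 g as CaCO₃.
(a) Equivalents: 82,000 g ÷ 50 g/eq = 1640 eq.
(a) Each mole of Na₂CO₃ supplies 2 eq, so 1640 / 2 = 820 mol.
(a) Mass: 820 mol × 106 g/mol = 86,920 g.

(b) Volume: 22,200 US gal × 3.785 L/gal = 84,027 L.
(b) Moles of Na₂CO₃: 5,680 g ÷ 106 g/mol = 53.58 mol → 107.2 eq of alkalinity.
(b) As CaCO₃: 107.2 eq × 50 g/eq = 5358 g.
(b) Rise: 5358 g / 84,027 L × 1000 = 63.77 mg/L.

(a) 86.9 kg; (b) 63.8 ppm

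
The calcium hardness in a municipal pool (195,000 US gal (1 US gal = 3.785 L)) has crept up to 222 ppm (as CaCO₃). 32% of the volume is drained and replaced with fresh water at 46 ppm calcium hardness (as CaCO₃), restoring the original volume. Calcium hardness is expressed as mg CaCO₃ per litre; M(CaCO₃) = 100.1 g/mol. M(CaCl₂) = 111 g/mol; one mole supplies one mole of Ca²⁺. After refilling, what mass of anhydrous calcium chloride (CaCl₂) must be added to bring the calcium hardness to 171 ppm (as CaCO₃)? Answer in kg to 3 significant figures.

Volume: 195,000 US gal × 3.785 L/gal = 738,075 L.
After draining 32% and refilling: 222 × 0.68 + 46 × 0.32 = 165.68 ppm.
Deficit to target: 171 − 165.68 = 5.32 mg/L.
As CaCO₃: 5.32 mg/L × 738,075 L = 3927 g; ÷ 100.1 = 39.23 mol Ca²⁺.
Mass: 39.23 × 111 = 4354 g.

4.35 kg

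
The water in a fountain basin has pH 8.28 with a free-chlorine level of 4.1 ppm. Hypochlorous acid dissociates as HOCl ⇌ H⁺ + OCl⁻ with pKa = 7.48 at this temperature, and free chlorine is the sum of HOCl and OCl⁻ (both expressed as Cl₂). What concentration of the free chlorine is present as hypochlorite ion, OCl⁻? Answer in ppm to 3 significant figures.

3.54 ppm

[OCl⁻]/[HOCl] = 10^(pH − pKa) = 10^(8.28 − 7.48) = 10^0.80 = 6.31.
Fraction as HOCl = 1 / (1 + 6.31) = 0.1368.
OCl⁻ = (1 − 0.1368) × 4.1 ppm = 3.539 ppm.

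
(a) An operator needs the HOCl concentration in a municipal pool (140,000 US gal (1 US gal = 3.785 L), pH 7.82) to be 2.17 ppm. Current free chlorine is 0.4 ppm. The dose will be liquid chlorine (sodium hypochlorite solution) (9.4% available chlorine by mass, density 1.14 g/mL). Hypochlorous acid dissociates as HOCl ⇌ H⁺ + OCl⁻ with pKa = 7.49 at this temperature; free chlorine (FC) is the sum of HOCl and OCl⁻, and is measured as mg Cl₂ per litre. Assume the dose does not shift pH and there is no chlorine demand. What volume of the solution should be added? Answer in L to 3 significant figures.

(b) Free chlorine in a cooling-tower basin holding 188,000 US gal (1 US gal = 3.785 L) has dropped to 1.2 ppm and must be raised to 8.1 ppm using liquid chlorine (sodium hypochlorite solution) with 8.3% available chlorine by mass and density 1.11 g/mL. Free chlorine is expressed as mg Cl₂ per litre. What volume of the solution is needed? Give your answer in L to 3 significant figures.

(a) 31.7 L; (b) 53.3 L

(a) Volume: 140,000 US gal × 3.785 L/gal = 529,900 L.
(a) [OCl⁻]/[HOCl] = 10^(pH − pKa) = 10^(7.82 − 7.49) = 2.138; fraction as HOCl = 1/(1 + 2.138) = 0.3187.
(a) Free chlorine required for 2.17 ppm HOCl: 2.17 / 0.3187 = 6.809 ppm.
(a) FC to add: 6.809 − 0.4 = 6.409 mg/L as Cl₂.
(a) Cl₂ equivalent: 6.409 mg/L × 529,900 L = 3396 g.
(a) Product at 9.4% available Cl: 3396 / 0.094 = 36,130 g.
(a) Volume: 36,130 g ÷ 1.14 g/mL = 31,690 mL.

(b) Volume: 188,000 US gal × 3.785 L/gal = 711,580 L.
(b) Chlorine deficit: 8.1 − 1.2 = 6.9 ppm = 6.9 mg/L as Cl₂.
(b) Cl₂ equivalent needed: 6.9 mg/L × 711,580 L = 4,910,000 mg = 4910 g.
(b) Product at 8.3% available chlorine: 4910 / 0.083 = 59,160 g.
(b) Volume at density 1.11 g/mL: 59,160 g ÷ 1.11 g/mL = 53,290 mL.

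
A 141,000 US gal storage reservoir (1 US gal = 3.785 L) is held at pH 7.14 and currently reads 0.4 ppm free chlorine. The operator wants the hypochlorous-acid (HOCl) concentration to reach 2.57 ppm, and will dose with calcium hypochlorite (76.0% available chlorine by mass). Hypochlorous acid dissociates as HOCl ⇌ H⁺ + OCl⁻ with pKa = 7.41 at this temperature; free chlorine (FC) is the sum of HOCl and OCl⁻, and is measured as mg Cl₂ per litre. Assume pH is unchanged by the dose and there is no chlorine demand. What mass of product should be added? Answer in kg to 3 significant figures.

2.49 kg

Volume: 141,000 US gal × 3.785 L/gal = 533,685 L.
[OCl⁻]/[HOCl] = 10^(pH − pKa) = 10^(7.14 − 7.41) = 0.537; fraction as HOCl = 1/(1 + 0.537) = 0.6506.
Free chlorine required for 2.57 ppm HOCl: 2.57 / 0.6506 = 3.95 ppm.
FC to add: 3.95 − 0.4 = 3.55 mg/L as Cl₂.
Cl₂ equivalent: 3.55 mg/L × 533,685 L = 1895 g.
Product at 76.0% available Cl: 1895 / 0.76 = 2493 g.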